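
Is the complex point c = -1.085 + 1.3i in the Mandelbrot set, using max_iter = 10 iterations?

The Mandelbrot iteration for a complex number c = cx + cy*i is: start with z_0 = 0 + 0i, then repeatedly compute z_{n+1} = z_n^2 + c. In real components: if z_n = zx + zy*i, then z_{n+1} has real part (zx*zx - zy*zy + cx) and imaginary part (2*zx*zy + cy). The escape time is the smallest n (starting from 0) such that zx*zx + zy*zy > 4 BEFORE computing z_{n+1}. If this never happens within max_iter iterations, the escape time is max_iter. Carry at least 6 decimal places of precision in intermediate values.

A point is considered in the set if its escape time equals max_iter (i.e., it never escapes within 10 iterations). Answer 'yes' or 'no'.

Answer: no

Derivation:
z_0 = 0 + 0i, c = -1.0850 + 1.3000i
Iter 1: z = -1.0850 + 1.3000i, |z|^2 = 2.8672
Iter 2: z = -1.5978 + -1.5210i, |z|^2 = 4.8663
Escaped at iteration 2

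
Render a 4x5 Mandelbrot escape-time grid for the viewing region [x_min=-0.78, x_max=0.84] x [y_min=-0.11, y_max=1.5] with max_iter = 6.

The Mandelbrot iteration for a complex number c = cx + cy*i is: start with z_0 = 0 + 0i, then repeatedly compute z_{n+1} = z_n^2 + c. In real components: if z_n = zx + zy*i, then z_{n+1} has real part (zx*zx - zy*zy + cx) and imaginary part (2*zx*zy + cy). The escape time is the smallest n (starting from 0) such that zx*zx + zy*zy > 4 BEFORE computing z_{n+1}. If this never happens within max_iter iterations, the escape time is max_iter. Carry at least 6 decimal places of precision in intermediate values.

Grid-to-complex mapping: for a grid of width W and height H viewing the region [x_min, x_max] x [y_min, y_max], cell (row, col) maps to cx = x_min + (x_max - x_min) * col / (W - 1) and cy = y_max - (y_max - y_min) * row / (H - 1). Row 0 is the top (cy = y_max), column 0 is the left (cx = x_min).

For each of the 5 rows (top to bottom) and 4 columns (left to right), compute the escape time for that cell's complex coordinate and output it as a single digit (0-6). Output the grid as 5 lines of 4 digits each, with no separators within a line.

(row=0, col=0): c = -0.7800 + 1.5000i → escape time 2
(row=0, col=1): c = -0.2400 + 1.5000i → escape time 2
(row=0, col=2): c = 0.3000 + 1.5000i → escape time 2
(row=0, col=3): c = 0.8400 + 1.5000i → escape time 2
(row=1, col=0): c = -0.7800 + 1.0975i → escape time 3
(row=1, col=1): c = -0.2400 + 1.0975i → escape time 6
(row=1, col=2): c = 0.3000 + 1.0975i → escape time 3
(row=1, col=3): c = 0.8400 + 1.0975i → escape time 2
(row=2, col=0): c = -0.7800 + 0.6950i → escape time 4
(row=2, col=1): c = -0.2400 + 0.6950i → escape time 6
(row=2, col=2): c = 0.3000 + 0.6950i → escape time 6
(row=2, col=3): c = 0.8400 + 0.6950i → escape time 2
(row=3, col=0): c = -0.7800 + 0.2925i → escape time 6
(row=3, col=1): c = -0.2400 + 0.2925i → escape time 6
(row=3, col=2): c = 0.3000 + 0.2925i → escape time 6
(row=3, col=3): c = 0.8400 + 0.2925i → escape time 3
(row=4, col=0): c = -0.7800 + -0.1100i → escape time 6
(row=4, col=1): c = -0.2400 + -0.1100i → escape time 6
(row=4, col=2): c = 0.3000 + -0.1100i → escape time 6
(row=4, col=3): c = 0.8400 + -0.1100i → escape time 3

Answer: 2222
3632
4662
6663
6663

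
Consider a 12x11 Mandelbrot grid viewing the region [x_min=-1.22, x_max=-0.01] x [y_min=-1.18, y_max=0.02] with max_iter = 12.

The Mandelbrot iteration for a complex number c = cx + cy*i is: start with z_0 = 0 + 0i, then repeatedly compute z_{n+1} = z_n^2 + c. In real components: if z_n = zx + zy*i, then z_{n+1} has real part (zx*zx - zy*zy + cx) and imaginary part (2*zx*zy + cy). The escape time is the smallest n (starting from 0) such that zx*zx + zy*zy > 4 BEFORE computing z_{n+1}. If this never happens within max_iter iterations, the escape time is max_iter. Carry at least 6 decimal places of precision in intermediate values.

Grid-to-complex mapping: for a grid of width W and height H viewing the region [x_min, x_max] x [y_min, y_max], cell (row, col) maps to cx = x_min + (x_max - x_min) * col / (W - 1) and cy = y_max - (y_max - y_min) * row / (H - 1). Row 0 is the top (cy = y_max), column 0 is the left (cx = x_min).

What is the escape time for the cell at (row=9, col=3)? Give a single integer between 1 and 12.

z_0 = 0 + 0i, c = -0.8900 + -1.0600i
Iter 1: z = -0.8900 + -1.0600i, |z|^2 = 1.9157
Iter 2: z = -1.2215 + 0.8268i, |z|^2 = 2.1757
Iter 3: z = -0.0815 + -3.0799i, |z|^2 = 9.4923
Escaped at iteration 3

Answer: 3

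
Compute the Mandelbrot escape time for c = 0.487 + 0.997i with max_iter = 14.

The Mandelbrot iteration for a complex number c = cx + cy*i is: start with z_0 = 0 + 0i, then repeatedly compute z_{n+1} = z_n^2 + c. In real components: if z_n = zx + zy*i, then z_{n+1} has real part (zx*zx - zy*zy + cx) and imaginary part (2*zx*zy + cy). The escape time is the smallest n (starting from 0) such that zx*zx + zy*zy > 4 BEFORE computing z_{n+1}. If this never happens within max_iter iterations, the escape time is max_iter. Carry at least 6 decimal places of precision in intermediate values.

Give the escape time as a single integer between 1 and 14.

z_0 = 0 + 0i, c = 0.4870 + 0.9970i
Iter 1: z = 0.4870 + 0.9970i, |z|^2 = 1.2312
Iter 2: z = -0.2698 + 1.9681i, |z|^2 = 3.9461
Iter 3: z = -3.3135 + -0.0651i, |z|^2 = 10.9836
Escaped at iteration 3

Answer: 3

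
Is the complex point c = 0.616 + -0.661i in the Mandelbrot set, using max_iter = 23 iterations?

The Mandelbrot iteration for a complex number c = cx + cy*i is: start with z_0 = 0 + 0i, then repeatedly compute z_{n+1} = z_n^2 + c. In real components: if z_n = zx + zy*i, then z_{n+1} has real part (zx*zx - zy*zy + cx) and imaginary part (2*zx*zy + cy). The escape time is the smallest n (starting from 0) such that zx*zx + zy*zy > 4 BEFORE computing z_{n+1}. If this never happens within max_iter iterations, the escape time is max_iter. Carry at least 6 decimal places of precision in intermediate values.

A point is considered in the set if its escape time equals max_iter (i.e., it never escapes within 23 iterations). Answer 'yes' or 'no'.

Answer: no

Derivation:
z_0 = 0 + 0i, c = 0.6160 + -0.6610i
Iter 1: z = 0.6160 + -0.6610i, |z|^2 = 0.8164
Iter 2: z = 0.5585 + -1.4754i, |z|^2 = 2.4886
Iter 3: z = -1.2487 + -2.3091i, |z|^2 = 6.8911
Escaped at iteration 3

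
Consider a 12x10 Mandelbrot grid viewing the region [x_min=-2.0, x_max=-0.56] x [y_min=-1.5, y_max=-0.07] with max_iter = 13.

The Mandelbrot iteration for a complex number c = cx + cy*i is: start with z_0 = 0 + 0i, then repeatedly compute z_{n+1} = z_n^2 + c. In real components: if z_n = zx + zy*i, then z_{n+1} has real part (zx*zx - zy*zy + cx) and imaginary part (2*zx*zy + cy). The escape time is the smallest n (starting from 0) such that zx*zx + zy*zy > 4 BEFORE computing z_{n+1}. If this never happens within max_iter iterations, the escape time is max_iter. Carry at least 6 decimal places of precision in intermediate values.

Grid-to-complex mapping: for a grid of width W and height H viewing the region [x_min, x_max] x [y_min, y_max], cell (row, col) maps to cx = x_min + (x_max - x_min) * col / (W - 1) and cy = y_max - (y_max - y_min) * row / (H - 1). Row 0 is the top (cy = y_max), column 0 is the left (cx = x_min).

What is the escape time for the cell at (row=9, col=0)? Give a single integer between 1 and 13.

Answer: 1

Derivation:
z_0 = 0 + 0i, c = -2.0000 + -1.5000i
Iter 1: z = -2.0000 + -1.5000i, |z|^2 = 6.2500
Escaped at iteration 1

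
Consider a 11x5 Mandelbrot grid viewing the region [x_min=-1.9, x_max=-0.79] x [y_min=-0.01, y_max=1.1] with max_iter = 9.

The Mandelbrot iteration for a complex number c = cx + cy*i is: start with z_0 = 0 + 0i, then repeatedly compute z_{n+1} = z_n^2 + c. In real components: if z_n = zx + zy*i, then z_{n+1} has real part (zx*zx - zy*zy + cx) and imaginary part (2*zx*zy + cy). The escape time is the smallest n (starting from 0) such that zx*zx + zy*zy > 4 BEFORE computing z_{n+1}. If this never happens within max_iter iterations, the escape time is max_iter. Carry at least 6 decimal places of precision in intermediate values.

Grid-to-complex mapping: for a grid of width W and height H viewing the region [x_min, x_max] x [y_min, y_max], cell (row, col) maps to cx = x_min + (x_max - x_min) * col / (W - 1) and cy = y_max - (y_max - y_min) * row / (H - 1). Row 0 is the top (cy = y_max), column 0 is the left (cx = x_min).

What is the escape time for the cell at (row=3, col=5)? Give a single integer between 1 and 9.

Answer: 6

Derivation:
z_0 = 0 + 0i, c = -1.3450 + 0.2675i
Iter 1: z = -1.3450 + 0.2675i, |z|^2 = 1.8806
Iter 2: z = 0.3925 + -0.4521i, |z|^2 = 0.3584
Iter 3: z = -1.3953 + -0.0874i, |z|^2 = 1.9546
Iter 4: z = 0.5943 + 0.5113i, |z|^2 = 0.6146
Iter 5: z = -1.2532 + 0.8752i, |z|^2 = 2.3364
Iter 6: z = -0.5407 + -1.9261i, |z|^2 = 4.0022
Escaped at iteration 6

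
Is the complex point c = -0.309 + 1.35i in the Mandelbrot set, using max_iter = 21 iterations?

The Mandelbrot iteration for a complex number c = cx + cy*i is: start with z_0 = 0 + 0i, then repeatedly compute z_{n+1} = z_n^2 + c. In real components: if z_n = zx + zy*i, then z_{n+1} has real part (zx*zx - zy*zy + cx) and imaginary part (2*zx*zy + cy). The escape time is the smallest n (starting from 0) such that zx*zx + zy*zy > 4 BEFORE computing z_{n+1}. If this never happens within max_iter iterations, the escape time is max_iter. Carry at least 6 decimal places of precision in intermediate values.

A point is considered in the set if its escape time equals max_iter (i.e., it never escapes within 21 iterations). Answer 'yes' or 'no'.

Answer: no

Derivation:
z_0 = 0 + 0i, c = -0.3090 + 1.3500i
Iter 1: z = -0.3090 + 1.3500i, |z|^2 = 1.9180
Iter 2: z = -2.0360 + 0.5157i, |z|^2 = 4.4113
Escaped at iteration 2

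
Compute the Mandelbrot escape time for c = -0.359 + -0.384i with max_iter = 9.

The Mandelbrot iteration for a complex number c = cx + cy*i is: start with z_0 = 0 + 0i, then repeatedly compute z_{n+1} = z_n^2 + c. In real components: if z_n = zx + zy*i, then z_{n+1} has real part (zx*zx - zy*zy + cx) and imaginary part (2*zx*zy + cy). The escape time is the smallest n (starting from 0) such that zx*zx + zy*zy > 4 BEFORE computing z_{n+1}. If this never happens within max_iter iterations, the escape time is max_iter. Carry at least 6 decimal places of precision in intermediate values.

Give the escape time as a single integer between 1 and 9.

Answer: 9

Derivation:
z_0 = 0 + 0i, c = -0.3590 + -0.3840i
Iter 1: z = -0.3590 + -0.3840i, |z|^2 = 0.2763
Iter 2: z = -0.3776 + -0.1083i, |z|^2 = 0.1543
Iter 3: z = -0.2282 + -0.3022i, |z|^2 = 0.1434
Iter 4: z = -0.3983 + -0.2461i, |z|^2 = 0.2192
Iter 5: z = -0.2609 + -0.1880i, |z|^2 = 0.1034
Iter 6: z = -0.3263 + -0.2859i, |z|^2 = 0.1882
Iter 7: z = -0.3343 + -0.1974i, |z|^2 = 0.1507
Iter 8: z = -0.2862 + -0.2520i, |z|^2 = 0.1454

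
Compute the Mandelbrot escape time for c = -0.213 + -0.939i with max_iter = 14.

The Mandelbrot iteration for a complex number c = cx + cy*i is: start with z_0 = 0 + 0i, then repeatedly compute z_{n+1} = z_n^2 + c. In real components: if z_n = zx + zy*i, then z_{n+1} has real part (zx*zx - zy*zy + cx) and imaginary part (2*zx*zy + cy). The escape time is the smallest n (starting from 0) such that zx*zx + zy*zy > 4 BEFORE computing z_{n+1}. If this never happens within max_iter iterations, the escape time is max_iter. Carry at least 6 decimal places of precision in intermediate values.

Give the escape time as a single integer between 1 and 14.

Answer: 7

Derivation:
z_0 = 0 + 0i, c = -0.2130 + -0.9390i
Iter 1: z = -0.2130 + -0.9390i, |z|^2 = 0.9271
Iter 2: z = -1.0494 + -0.5390i, |z|^2 = 1.3916
Iter 3: z = 0.5976 + 0.1922i, |z|^2 = 0.3941
Iter 4: z = 0.1072 + -0.7093i, |z|^2 = 0.5146
Iter 5: z = -0.7046 + -1.0911i, |z|^2 = 1.6870
Iter 6: z = -0.9071 + 0.5986i, |z|^2 = 1.1812
Iter 7: z = 0.2514 + -2.0250i, |z|^2 = 4.1639
Escaped at iteration 7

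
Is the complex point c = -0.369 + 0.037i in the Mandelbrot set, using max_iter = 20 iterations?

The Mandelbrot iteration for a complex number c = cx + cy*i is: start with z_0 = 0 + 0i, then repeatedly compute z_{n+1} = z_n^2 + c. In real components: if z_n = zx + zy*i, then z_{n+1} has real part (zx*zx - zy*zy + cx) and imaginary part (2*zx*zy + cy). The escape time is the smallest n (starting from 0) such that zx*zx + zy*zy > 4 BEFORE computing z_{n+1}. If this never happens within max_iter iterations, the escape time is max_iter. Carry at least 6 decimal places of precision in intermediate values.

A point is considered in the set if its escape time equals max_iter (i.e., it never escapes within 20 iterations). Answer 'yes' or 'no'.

Answer: yes

Derivation:
z_0 = 0 + 0i, c = -0.3690 + 0.0370i
Iter 1: z = -0.3690 + 0.0370i, |z|^2 = 0.1375
Iter 2: z = -0.2342 + 0.0097i, |z|^2 = 0.0549
Iter 3: z = -0.3142 + 0.0325i, |z|^2 = 0.0998
Iter 4: z = -0.2713 + 0.0166i, |z|^2 = 0.0739
Iter 5: z = -0.2957 + 0.0280i, |z|^2 = 0.0882
Iter 6: z = -0.2824 + 0.0204i, |z|^2 = 0.0801
Iter 7: z = -0.2897 + 0.0255i, |z|^2 = 0.0846
Iter 8: z = -0.2857 + 0.0223i, |z|^2 = 0.0821
Iter 9: z = -0.2879 + 0.0243i, |z|^2 = 0.0834
Iter 10: z = -0.2867 + 0.0230i, |z|^2 = 0.0827
Iter 11: z = -0.2873 + 0.0238i, |z|^2 = 0.0831
Iter 12: z = -0.2870 + 0.0233i, |z|^2 = 0.0829
Iter 13: z = -0.2872 + 0.0236i, |z|^2 = 0.0830
Iter 14: z = -0.2871 + 0.0234i, |z|^2 = 0.0830
Iter 15: z = -0.2871 + 0.0235i, |z|^2 = 0.0830
Iter 16: z = -0.2871 + 0.0235i, |z|^2 = 0.0830
Iter 17: z = -0.2871 + 0.0235i, |z|^2 = 0.0830
Iter 18: z = -0.2871 + 0.0235i, |z|^2 = 0.0830
Iter 19: z = -0.2871 + 0.0235i, |z|^2 = 0.0830
Did not escape in 20 iterations → in set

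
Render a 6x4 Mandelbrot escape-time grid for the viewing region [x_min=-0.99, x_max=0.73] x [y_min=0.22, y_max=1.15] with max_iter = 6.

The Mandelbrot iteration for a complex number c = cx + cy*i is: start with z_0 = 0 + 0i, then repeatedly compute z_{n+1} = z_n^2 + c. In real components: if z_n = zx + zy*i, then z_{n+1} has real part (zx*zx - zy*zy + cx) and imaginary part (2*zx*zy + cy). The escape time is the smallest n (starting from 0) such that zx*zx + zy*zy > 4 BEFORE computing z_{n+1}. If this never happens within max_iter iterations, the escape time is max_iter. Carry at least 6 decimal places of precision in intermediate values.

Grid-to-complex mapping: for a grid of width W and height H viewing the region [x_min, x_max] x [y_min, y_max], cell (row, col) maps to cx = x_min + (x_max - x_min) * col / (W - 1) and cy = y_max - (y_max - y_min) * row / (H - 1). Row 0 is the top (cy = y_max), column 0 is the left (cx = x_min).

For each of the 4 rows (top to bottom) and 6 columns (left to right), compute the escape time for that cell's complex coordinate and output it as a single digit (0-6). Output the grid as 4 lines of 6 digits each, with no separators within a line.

(row=0, col=0): c = -0.9900 + 1.1500i → escape time 3
(row=0, col=1): c = -0.6460 + 1.1500i → escape time 3
(row=0, col=2): c = -0.3020 + 1.1500i → escape time 4
(row=0, col=3): c = 0.0420 + 1.1500i → escape time 3
(row=0, col=4): c = 0.3860 + 1.1500i → escape time 2
(row=0, col=5): c = 0.7300 + 1.1500i → escape time 2
(row=1, col=0): c = -0.9900 + 0.8400i → escape time 3
(row=1, col=1): c = -0.6460 + 0.8400i → escape time 4
(row=1, col=2): c = -0.3020 + 0.8400i → escape time 6
(row=1, col=3): c = 0.0420 + 0.8400i → escape time 6
(row=1, col=4): c = 0.3860 + 0.8400i → escape time 4
(row=1, col=5): c = 0.7300 + 0.8400i → escape time 2
(row=2, col=0): c = -0.9900 + 0.5300i → escape time 5
(row=2, col=1): c = -0.6460 + 0.5300i → escape time 6
(row=2, col=2): c = -0.3020 + 0.5300i → escape time 6
(row=2, col=3): c = 0.0420 + 0.5300i → escape time 6
(row=2, col=4): c = 0.3860 + 0.5300i → escape time 6
(row=2, col=5): c = 0.7300 + 0.5300i → escape time 3
(row=3, col=0): c = -0.9900 + 0.2200i → escape time 6
(row=3, col=1): c = -0.6460 + 0.2200i → escape time 6
(row=3, col=2): c = -0.3020 + 0.2200i → escape time 6
(row=3, col=3): c = 0.0420 + 0.2200i → escape time 6
(row=3, col=4): c = 0.3860 + 0.2200i → escape time 6
(row=3, col=5): c = 0.7300 + 0.2200i → escape time 3

Answer: 334322
346642
566663
666663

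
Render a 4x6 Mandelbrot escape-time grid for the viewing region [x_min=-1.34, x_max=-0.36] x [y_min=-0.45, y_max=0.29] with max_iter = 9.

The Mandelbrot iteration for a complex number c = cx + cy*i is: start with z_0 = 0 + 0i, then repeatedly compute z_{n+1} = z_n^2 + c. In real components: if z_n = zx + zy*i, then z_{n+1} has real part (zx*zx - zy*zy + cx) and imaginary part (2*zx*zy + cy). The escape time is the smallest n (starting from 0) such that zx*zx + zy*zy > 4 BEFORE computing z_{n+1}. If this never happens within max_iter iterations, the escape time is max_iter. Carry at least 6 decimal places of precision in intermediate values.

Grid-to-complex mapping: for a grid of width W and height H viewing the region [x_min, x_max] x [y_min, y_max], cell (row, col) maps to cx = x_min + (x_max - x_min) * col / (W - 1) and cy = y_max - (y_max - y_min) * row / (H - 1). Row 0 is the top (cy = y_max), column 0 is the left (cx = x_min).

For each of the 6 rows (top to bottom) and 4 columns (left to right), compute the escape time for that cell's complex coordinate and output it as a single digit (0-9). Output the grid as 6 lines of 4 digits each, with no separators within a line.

Answer: 6999
9999
9999
9999
6999
4599

Derivation:
(row=0, col=0): c = -1.3400 + 0.2900i → escape time 6
(row=0, col=1): c = -1.0133 + 0.2900i → escape time 9
(row=0, col=2): c = -0.6867 + 0.2900i → escape time 9
(row=0, col=3): c = -0.3600 + 0.2900i → escape time 9
(row=1, col=0): c = -1.3400 + 0.1420i → escape time 9
(row=1, col=1): c = -1.0133 + 0.1420i → escape time 9
(row=1, col=2): c = -0.6867 + 0.1420i → escape time 9
(row=1, col=3): c = -0.3600 + 0.1420i → escape time 9
(row=2, col=0): c = -1.3400 + -0.0060i → escape time 9
(row=2, col=1): c = -1.0133 + -0.0060i → escape time 9
(row=2, col=2): c = -0.6867 + -0.0060i → escape time 9
(row=2, col=3): c = -0.3600 + -0.0060i → escape time 9
(row=3, col=0): c = -1.3400 + -0.1540i → escape time 9
(row=3, col=1): c = -1.0133 + -0.1540i → escape time 9
(row=3, col=2): c = -0.6867 + -0.1540i → escape time 9
(row=3, col=3): c = -0.3600 + -0.1540i → escape time 9
(row=4, col=0): c = -1.3400 + -0.3020i → escape time 6
(row=4, col=1): c = -1.0133 + -0.3020i → escape time 9
(row=4, col=2): c = -0.6867 + -0.3020i → escape time 9
(row=4, col=3): c = -0.3600 + -0.3020i → escape time 9
(row=5, col=0): c = -1.3400 + -0.4500i → escape time 4
(row=5, col=1): c = -1.0133 + -0.4500i → escape time 5
(row=5, col=2): c = -0.6867 + -0.4500i → escape time 9
(row=5, col=3): c = -0.3600 + -0.4500i → escape time 9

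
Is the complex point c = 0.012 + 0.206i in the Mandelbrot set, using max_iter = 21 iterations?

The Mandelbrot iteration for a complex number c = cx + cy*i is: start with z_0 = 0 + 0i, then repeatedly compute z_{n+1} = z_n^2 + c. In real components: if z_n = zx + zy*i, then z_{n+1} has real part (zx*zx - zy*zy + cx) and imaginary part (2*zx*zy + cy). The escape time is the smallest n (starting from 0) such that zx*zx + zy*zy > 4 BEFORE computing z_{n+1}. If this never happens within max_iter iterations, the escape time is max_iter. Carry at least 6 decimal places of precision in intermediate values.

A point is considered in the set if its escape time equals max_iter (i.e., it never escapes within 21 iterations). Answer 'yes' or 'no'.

Answer: yes

Derivation:
z_0 = 0 + 0i, c = 0.0120 + 0.2060i
Iter 1: z = 0.0120 + 0.2060i, |z|^2 = 0.0426
Iter 2: z = -0.0303 + 0.2109i, |z|^2 = 0.0454
Iter 3: z = -0.0316 + 0.1932i, |z|^2 = 0.0383
Iter 4: z = -0.0243 + 0.1938i, |z|^2 = 0.0381
Iter 5: z = -0.0250 + 0.1966i, |z|^2 = 0.0393
Iter 6: z = -0.0260 + 0.1962i, |z|^2 = 0.0392
Iter 7: z = -0.0258 + 0.1958i, |z|^2 = 0.0390
Iter 8: z = -0.0257 + 0.1959i, |z|^2 = 0.0390
Iter 9: z = -0.0257 + 0.1959i, |z|^2 = 0.0391
Iter 10: z = -0.0257 + 0.1959i, |z|^2 = 0.0390
Iter 11: z = -0.0257 + 0.1959i, |z|^2 = 0.0390
Iter 12: z = -0.0257 + 0.1959i, |z|^2 = 0.0390
Iter 13: z = -0.0257 + 0.1959i, |z|^2 = 0.0390
Iter 14: z = -0.0257 + 0.1959i, |z|^2 = 0.0390
Iter 15: z = -0.0257 + 0.1959i, |z|^2 = 0.0390
Iter 16: z = -0.0257 + 0.1959i, |z|^2 = 0.0390
Iter 17: z = -0.0257 + 0.1959i, |z|^2 = 0.0390
Iter 18: z = -0.0257 + 0.1959i, |z|^2 = 0.0390
Iter 19: z = -0.0257 + 0.1959i, |z|^2 = 0.0390
Iter 20: z = -0.0257 + 0.1959i, |z|^2 = 0.0390
Did not escape in 21 iterations → in set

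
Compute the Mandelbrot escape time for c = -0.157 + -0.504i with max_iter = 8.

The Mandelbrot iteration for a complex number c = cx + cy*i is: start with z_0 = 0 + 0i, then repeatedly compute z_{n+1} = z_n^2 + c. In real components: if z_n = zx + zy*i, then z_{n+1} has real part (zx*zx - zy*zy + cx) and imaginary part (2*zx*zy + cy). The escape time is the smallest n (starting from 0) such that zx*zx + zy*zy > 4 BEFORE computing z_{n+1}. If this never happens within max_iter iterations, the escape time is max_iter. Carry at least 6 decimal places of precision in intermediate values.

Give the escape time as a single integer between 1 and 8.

Answer: 8

Derivation:
z_0 = 0 + 0i, c = -0.1570 + -0.5040i
Iter 1: z = -0.1570 + -0.5040i, |z|^2 = 0.2787
Iter 2: z = -0.3864 + -0.3457i, |z|^2 = 0.2688
Iter 3: z = -0.1273 + -0.2368i, |z|^2 = 0.0723
Iter 4: z = -0.1969 + -0.4437i, |z|^2 = 0.2357
Iter 5: z = -0.3151 + -0.3293i, |z|^2 = 0.2077
Iter 6: z = -0.1661 + -0.2965i, |z|^2 = 0.1155
Iter 7: z = -0.2173 + -0.4055i, |z|^2 = 0.2117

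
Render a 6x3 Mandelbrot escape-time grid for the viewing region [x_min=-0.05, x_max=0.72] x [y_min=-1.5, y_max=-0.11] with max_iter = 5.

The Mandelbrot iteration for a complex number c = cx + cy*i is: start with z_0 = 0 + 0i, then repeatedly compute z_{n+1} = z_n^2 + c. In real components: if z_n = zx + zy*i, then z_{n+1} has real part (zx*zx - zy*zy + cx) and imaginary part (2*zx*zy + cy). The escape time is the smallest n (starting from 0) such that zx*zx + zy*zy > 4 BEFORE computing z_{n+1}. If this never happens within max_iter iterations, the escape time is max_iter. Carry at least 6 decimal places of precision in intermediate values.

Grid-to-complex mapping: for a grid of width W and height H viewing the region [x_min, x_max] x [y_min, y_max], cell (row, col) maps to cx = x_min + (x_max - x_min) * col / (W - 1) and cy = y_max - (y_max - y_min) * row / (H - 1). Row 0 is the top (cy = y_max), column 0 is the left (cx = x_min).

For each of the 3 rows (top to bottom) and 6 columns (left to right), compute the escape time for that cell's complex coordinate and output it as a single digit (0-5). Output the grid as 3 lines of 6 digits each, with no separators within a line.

Answer: 555543
555432
222222

Derivation:
(row=0, col=0): c = -0.0500 + -0.1100i → escape time 5
(row=0, col=1): c = 0.1040 + -0.1100i → escape time 5
(row=0, col=2): c = 0.2580 + -0.1100i → escape time 5
(row=0, col=3): c = 0.4120 + -0.1100i → escape time 5
(row=0, col=4): c = 0.5660 + -0.1100i → escape time 4
(row=0, col=5): c = 0.7200 + -0.1100i → escape time 3
(row=1, col=0): c = -0.0500 + -0.8050i → escape time 5
(row=1, col=1): c = 0.1040 + -0.8050i → escape time 5
(row=1, col=2): c = 0.2580 + -0.8050i → escape time 5
(row=1, col=3): c = 0.4120 + -0.8050i → escape time 4
(row=1, col=4): c = 0.5660 + -0.8050i → escape time 3
(row=1, col=5): c = 0.7200 + -0.8050i → escape time 2
(row=2, col=0): c = -0.0500 + -1.5000i → escape time 2
(row=2, col=1): c = 0.1040 + -1.5000i → escape time 2
(row=2, col=2): c = 0.2580 + -1.5000i → escape time 2
(row=2, col=3): c = 0.4120 + -1.5000i → escape time 2
(row=2, col=4): c = 0.5660 + -1.5000i → escape time 2
(row=2, col=5): c = 0.7200 + -1.5000i → escape time 2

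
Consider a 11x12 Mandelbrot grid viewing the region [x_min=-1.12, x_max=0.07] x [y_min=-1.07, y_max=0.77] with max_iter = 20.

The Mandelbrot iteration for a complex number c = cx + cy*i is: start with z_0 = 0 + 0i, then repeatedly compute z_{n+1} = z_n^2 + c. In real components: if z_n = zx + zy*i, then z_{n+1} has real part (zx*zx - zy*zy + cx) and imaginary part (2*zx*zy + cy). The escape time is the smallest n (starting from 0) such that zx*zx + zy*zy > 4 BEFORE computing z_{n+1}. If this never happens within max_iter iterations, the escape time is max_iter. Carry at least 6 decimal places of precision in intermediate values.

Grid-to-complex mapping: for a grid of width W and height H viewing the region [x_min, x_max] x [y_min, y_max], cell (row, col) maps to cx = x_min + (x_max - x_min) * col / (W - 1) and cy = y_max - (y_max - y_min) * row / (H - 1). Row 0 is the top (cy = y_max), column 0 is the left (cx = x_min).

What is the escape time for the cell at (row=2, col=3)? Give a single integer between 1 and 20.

Answer: 7

Derivation:
z_0 = 0 + 0i, c = -0.7630 + 0.4355i
Iter 1: z = -0.7630 + 0.4355i, |z|^2 = 0.7718
Iter 2: z = -0.3705 + -0.2290i, |z|^2 = 0.1897
Iter 3: z = -0.6782 + 0.6052i, |z|^2 = 0.8262
Iter 4: z = -0.6692 + -0.3854i, |z|^2 = 0.5964
Iter 5: z = -0.4637 + 0.9513i, |z|^2 = 1.1200
Iter 6: z = -1.4530 + -0.4468i, |z|^2 = 2.3108
Iter 7: z = 1.1486 + 1.7338i, |z|^2 = 4.3251
Escaped at iteration 7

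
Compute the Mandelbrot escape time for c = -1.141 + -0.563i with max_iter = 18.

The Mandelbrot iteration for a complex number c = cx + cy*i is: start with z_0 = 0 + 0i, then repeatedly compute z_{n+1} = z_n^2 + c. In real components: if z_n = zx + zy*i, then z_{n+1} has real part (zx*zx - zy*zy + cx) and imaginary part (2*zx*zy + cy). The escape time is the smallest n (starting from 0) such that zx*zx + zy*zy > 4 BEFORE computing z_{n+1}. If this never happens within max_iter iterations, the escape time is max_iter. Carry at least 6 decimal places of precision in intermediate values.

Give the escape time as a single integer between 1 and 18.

z_0 = 0 + 0i, c = -1.1410 + -0.5630i
Iter 1: z = -1.1410 + -0.5630i, |z|^2 = 1.6189
Iter 2: z = -0.1561 + 0.7218i, |z|^2 = 0.5453
Iter 3: z = -1.6376 + -0.7883i, |z|^2 = 3.3031
Iter 4: z = 0.9192 + 2.0189i, |z|^2 = 4.9208
Escaped at iteration 4

Answer: 4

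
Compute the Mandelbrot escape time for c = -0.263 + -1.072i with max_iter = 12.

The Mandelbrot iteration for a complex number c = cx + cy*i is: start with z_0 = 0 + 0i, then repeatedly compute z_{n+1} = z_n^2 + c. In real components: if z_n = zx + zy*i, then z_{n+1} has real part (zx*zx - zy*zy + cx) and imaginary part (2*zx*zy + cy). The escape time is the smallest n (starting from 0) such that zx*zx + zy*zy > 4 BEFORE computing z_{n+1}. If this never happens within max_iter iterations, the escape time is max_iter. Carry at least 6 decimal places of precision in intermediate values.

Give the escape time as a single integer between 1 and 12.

z_0 = 0 + 0i, c = -0.2630 + -1.0720i
Iter 1: z = -0.2630 + -1.0720i, |z|^2 = 1.2184
Iter 2: z = -1.3430 + -0.5081i, |z|^2 = 2.0619
Iter 3: z = 1.2825 + 0.2928i, |z|^2 = 1.7306
Iter 4: z = 1.2960 + -0.3209i, |z|^2 = 1.7827
Iter 5: z = 1.3138 + -1.9037i, |z|^2 = 5.3499
Escaped at iteration 5

Answer: 5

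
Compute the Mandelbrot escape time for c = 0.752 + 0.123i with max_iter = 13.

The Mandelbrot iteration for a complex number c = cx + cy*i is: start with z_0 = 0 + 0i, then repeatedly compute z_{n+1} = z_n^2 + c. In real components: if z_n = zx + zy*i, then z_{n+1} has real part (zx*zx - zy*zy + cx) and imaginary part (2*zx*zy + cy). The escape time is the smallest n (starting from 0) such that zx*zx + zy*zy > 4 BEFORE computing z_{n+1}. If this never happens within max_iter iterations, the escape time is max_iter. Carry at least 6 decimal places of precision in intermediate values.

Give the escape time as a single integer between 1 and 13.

z_0 = 0 + 0i, c = 0.7520 + 0.1230i
Iter 1: z = 0.7520 + 0.1230i, |z|^2 = 0.5806
Iter 2: z = 1.3024 + 0.3080i, |z|^2 = 1.7910
Iter 3: z = 2.3533 + 0.9252i, |z|^2 = 6.3942
Escaped at iteration 3

Answer: 3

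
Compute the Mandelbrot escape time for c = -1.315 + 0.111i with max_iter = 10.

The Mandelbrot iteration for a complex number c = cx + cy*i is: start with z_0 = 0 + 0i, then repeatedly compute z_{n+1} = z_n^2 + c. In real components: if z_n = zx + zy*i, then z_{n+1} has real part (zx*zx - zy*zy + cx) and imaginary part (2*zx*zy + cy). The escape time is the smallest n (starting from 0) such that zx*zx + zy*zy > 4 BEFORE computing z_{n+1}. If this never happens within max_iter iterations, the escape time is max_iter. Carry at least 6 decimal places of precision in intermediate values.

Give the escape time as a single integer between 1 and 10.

z_0 = 0 + 0i, c = -1.3150 + 0.1110i
Iter 1: z = -1.3150 + 0.1110i, |z|^2 = 1.7415
Iter 2: z = 0.4019 + -0.1809i, |z|^2 = 0.1943
Iter 3: z = -1.1862 + -0.0344i, |z|^2 = 1.4083
Iter 4: z = 0.0909 + 0.1927i, |z|^2 = 0.0454
Iter 5: z = -1.3439 + 0.1460i, |z|^2 = 1.8273
Iter 6: z = 0.4696 + -0.2815i, |z|^2 = 0.2998
Iter 7: z = -1.1737 + -0.1534i, |z|^2 = 1.4010
Iter 8: z = 0.0390 + 0.4711i, |z|^2 = 0.2235
Iter 9: z = -1.5354 + 0.1477i, |z|^2 = 2.3793

Answer: 10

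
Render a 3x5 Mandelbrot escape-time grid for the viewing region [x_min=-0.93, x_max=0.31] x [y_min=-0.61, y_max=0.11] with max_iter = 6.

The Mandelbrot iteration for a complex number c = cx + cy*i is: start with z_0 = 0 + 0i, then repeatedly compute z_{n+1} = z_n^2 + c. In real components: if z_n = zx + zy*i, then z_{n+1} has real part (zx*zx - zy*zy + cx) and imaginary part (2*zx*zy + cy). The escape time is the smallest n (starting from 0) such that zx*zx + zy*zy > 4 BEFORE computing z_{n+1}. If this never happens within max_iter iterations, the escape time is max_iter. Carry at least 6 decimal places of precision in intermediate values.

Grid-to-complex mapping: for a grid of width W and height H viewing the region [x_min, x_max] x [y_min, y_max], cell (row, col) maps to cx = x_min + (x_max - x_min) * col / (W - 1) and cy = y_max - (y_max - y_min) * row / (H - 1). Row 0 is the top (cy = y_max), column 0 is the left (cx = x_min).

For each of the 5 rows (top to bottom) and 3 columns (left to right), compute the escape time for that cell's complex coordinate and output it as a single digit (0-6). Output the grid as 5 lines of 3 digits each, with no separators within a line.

(row=0, col=0): c = -0.9300 + 0.1100i → escape time 6
(row=0, col=1): c = -0.3100 + 0.1100i → escape time 6
(row=0, col=2): c = 0.3100 + 0.1100i → escape time 6
(row=1, col=0): c = -0.9300 + -0.0700i → escape time 6
(row=1, col=1): c = -0.3100 + -0.0700i → escape time 6
(row=1, col=2): c = 0.3100 + -0.0700i → escape time 6
(row=2, col=0): c = -0.9300 + -0.2500i → escape time 6
(row=2, col=1): c = -0.3100 + -0.2500i → escape time 6
(row=2, col=2): c = 0.3100 + -0.2500i → escape time 6
(row=3, col=0): c = -0.9300 + -0.4300i → escape time 6
(row=3, col=1): c = -0.3100 + -0.4300i → escape time 6
(row=3, col=2): c = 0.3100 + -0.4300i → escape time 6
(row=4, col=0): c = -0.9300 + -0.6100i → escape time 5
(row=4, col=1): c = -0.3100 + -0.6100i → escape time 6
(row=4, col=2): c = 0.3100 + -0.6100i → escape time 6

Answer: 666
666
666
666
566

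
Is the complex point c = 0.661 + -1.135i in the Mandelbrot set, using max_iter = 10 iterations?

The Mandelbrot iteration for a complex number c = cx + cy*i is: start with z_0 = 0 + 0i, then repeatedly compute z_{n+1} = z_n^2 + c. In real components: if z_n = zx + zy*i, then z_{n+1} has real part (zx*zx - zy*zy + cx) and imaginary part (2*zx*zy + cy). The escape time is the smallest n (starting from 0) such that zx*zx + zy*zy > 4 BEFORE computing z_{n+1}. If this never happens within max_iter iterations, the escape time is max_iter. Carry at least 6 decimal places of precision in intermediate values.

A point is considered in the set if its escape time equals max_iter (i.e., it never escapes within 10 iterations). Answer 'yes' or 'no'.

Answer: no

Derivation:
z_0 = 0 + 0i, c = 0.6610 + -1.1350i
Iter 1: z = 0.6610 + -1.1350i, |z|^2 = 1.7251
Iter 2: z = -0.1903 + -2.6355i, |z|^2 = 6.9819
Escaped at iteration 2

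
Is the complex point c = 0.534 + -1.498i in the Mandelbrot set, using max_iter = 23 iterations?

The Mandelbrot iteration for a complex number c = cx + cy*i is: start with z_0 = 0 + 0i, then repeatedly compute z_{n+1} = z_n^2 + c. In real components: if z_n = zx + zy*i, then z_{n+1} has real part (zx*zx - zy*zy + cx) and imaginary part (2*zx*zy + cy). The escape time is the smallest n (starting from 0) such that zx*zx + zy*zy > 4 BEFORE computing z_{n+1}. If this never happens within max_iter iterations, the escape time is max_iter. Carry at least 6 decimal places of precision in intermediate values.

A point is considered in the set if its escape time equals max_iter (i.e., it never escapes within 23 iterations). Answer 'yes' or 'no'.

Answer: no

Derivation:
z_0 = 0 + 0i, c = 0.5340 + -1.4980i
Iter 1: z = 0.5340 + -1.4980i, |z|^2 = 2.5292
Iter 2: z = -1.4248 + -3.0979i, |z|^2 = 11.6270
Escaped at iteration 2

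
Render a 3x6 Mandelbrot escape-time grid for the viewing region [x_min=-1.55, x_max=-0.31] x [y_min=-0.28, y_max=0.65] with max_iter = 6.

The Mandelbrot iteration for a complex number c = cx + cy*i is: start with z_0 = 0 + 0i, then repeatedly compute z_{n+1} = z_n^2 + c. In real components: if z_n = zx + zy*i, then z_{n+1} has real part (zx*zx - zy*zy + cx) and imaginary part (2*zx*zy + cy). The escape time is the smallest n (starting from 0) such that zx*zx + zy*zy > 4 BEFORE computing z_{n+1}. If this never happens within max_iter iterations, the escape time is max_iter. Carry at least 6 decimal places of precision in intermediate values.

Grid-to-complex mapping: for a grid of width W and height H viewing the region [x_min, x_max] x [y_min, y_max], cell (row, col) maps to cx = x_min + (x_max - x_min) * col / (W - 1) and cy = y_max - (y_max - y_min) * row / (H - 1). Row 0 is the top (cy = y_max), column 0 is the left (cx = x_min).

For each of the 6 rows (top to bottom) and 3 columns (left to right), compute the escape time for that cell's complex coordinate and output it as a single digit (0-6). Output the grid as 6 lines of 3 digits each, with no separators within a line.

(row=0, col=0): c = -1.5500 + 0.6500i → escape time 3
(row=0, col=1): c = -0.9300 + 0.6500i → escape time 4
(row=0, col=2): c = -0.3100 + 0.6500i → escape time 6
(row=1, col=0): c = -1.5500 + 0.4640i → escape time 3
(row=1, col=1): c = -0.9300 + 0.4640i → escape time 5
(row=1, col=2): c = -0.3100 + 0.4640i → escape time 6
(row=2, col=0): c = -1.5500 + 0.2780i → escape time 5
(row=2, col=1): c = -0.9300 + 0.2780i → escape time 6
(row=2, col=2): c = -0.3100 + 0.2780i → escape time 6
(row=3, col=0): c = -1.5500 + 0.0920i → escape time 6
(row=3, col=1): c = -0.9300 + 0.0920i → escape time 6
(row=3, col=2): c = -0.3100 + 0.0920i → escape time 6
(row=4, col=0): c = -1.5500 + -0.0940i → escape time 6
(row=4, col=1): c = -0.9300 + -0.0940i → escape time 6
(row=4, col=2): c = -0.3100 + -0.0940i → escape time 6
(row=5, col=0): c = -1.5500 + -0.2800i → escape time 5
(row=5, col=1): c = -0.9300 + -0.2800i → escape time 6
(row=5, col=2): c = -0.3100 + -0.2800i → escape time 6

Answer: 346
356
566
666
666
566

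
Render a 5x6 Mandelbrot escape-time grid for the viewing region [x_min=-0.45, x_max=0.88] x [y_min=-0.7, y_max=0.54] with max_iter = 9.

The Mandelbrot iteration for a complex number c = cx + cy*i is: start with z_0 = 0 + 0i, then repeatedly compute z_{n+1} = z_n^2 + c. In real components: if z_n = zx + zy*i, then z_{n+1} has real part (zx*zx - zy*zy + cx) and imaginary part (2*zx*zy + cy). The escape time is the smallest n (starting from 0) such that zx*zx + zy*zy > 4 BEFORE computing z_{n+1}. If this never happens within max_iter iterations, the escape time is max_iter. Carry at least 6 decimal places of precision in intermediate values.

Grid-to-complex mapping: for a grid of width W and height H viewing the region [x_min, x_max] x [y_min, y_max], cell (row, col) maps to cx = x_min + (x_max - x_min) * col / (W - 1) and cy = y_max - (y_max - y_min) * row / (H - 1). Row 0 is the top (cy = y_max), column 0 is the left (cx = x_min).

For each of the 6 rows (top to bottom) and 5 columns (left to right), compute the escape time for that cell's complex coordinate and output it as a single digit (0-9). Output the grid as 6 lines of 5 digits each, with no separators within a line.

(row=0, col=0): c = -0.4500 + 0.5400i → escape time 9
(row=0, col=1): c = -0.1175 + 0.5400i → escape time 9
(row=0, col=2): c = 0.2150 + 0.5400i → escape time 9
(row=0, col=3): c = 0.5475 + 0.5400i → escape time 4
(row=0, col=4): c = 0.8800 + 0.5400i → escape time 2
(row=1, col=0): c = -0.4500 + 0.2920i → escape time 9
(row=1, col=1): c = -0.1175 + 0.2920i → escape time 9
(row=1, col=2): c = 0.2150 + 0.2920i → escape time 9
(row=1, col=3): c = 0.5475 + 0.2920i → escape time 4
(row=1, col=4): c = 0.8800 + 0.2920i → escape time 3
(row=2, col=0): c = -0.4500 + 0.0440i → escape time 9
(row=2, col=1): c = -0.1175 + 0.0440i → escape time 9
(row=2, col=2): c = 0.2150 + 0.0440i → escape time 9
(row=2, col=3): c = 0.5475 + 0.0440i → escape time 4
(row=2, col=4): c = 0.8800 + 0.0440i → escape time 3
(row=3, col=0): c = -0.4500 + -0.2040i → escape time 9
(row=3, col=1): c = -0.1175 + -0.2040i → escape time 9
(row=3, col=2): c = 0.2150 + -0.2040i → escape time 9
(row=3, col=3): c = 0.5475 + -0.2040i → escape time 4
(row=3, col=4): c = 0.8800 + -0.2040i → escape time 3
(row=4, col=0): c = -0.4500 + -0.4520i → escape time 9
(row=4, col=1): c = -0.1175 + -0.4520i → escape time 9
(row=4, col=2): c = 0.2150 + -0.4520i → escape time 9
(row=4, col=3): c = 0.5475 + -0.4520i → escape time 4
(row=4, col=4): c = 0.8800 + -0.4520i → escape time 3
(row=5, col=0): c = -0.4500 + -0.7000i → escape time 8
(row=5, col=1): c = -0.1175 + -0.7000i → escape time 9
(row=5, col=2): c = 0.2150 + -0.7000i → escape time 6
(row=5, col=3): c = 0.5475 + -0.7000i → escape time 3
(row=5, col=4): c = 0.8800 + -0.7000i → escape time 2

Answer: 99942
99943
99943
99943
99943
89632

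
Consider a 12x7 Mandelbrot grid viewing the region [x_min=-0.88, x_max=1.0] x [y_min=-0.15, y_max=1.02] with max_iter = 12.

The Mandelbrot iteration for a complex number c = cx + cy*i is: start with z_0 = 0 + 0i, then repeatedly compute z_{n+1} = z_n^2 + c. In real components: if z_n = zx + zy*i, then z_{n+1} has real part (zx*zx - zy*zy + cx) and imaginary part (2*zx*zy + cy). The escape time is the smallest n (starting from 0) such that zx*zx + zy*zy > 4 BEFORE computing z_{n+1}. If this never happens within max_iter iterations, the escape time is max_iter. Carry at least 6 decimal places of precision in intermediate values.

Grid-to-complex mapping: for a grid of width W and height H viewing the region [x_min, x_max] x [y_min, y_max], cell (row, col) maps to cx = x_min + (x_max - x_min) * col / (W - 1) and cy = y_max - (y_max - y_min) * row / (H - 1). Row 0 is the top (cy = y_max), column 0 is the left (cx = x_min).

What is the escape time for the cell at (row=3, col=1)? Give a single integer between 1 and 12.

Answer: 10

Derivation:
z_0 = 0 + 0i, c = -0.7091 + 0.4350i
Iter 1: z = -0.7091 + 0.4350i, |z|^2 = 0.6920
Iter 2: z = -0.3955 + -0.1819i, |z|^2 = 0.1895
Iter 3: z = -0.5858 + 0.5789i, |z|^2 = 0.6782
Iter 4: z = -0.7011 + -0.2432i, |z|^2 = 0.5507
Iter 5: z = -0.2767 + 0.7760i, |z|^2 = 0.6787
Iter 6: z = -1.2347 + 0.0056i, |z|^2 = 1.5245
Iter 7: z = 0.8153 + 0.4212i, |z|^2 = 0.8422
Iter 8: z = -0.2218 + 1.1219i, |z|^2 = 1.3077
Iter 9: z = -1.9185 + -0.0626i, |z|^2 = 3.6845
Iter 10: z = 2.9675 + 0.6750i, |z|^2 = 9.2620
Escaped at iteration 10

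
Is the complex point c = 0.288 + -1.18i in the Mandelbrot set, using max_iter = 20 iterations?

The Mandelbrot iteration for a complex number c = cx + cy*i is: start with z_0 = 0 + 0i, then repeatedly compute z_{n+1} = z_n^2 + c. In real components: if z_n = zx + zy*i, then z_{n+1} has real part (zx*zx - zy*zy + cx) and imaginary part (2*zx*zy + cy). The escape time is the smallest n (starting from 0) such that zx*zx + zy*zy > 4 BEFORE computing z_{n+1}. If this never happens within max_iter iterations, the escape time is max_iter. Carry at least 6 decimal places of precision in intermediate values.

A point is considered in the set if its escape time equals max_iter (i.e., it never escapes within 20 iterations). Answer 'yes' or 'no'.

z_0 = 0 + 0i, c = 0.2880 + -1.1800i
Iter 1: z = 0.2880 + -1.1800i, |z|^2 = 1.4753
Iter 2: z = -1.0215 + -1.8597i, |z|^2 = 4.5018
Escaped at iteration 2

Answer: no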